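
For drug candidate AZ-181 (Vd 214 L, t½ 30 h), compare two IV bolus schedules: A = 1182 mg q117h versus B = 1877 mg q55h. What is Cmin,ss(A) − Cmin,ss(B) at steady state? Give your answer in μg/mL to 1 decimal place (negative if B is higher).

Regimen A: f = (1/2)^(117/30) ≈ 0.0670; Cmin,ss = (1182/214)·f/(1−f) ≈ 0.397 μg/mL.
Regimen B: f = (1/2)^(55/30) ≈ 0.2806; Cmin,ss = (1877/214)·f/(1−f) ≈ 3.421 μg/mL.
Difference ≈ 0.397 − 3.421 ≈ -3.024 μg/mL.

-3.0 μg/mL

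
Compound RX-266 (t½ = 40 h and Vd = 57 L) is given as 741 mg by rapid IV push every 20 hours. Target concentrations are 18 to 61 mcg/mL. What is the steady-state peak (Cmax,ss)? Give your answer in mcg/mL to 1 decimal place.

τ/t½ = 20/40 ≈ 0.5, so fraction remaining f = (1/2)^(20/40) ≈ 0.7071.
At steady state, accumulation factor R = 1/(1 − e^(−kτ)) ≈ 3.4141.
Single-dose peak C₀ = D/Vd = 741/57 ≈ 13.000 mcg/mL.
Cmax,ss = C₀/(1 − f) ≈ 13.000/0.2929 ≈ 44.384 mcg/mL.
Peak 44.4 mcg/mL vs MTC 61 mcg/mL: below toxic threshold.

44.4 mcg/mL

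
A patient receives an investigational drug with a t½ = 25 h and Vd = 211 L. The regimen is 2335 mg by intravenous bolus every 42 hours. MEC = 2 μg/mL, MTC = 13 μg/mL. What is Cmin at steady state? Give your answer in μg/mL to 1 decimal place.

5.0 μg/mL

k = ln2/t½ = ln2/25 ≈ 0.027726 h⁻¹; fraction remaining f = e^(−kτ) = e^(−0.027726×42) ≈ 0.3121.
At steady state, accumulation factor R = 1/(1 − e^(−kτ)) ≈ 1.4537.
Single-dose peak C₀ = D/Vd = 2335/211 ≈ 11.066 μg/mL.
Steady-state peak Cmax,ss = C₀·R ≈ 11.066 × 1.4537 ≈ 16.087 μg/mL.
One interval later, Cmin,ss = Cmax,ss·e^(−kτ) ≈ 16.087 × 0.3121 ≈ 5.021 μg/mL.
Trough 5.0 μg/mL vs MEC 2 μg/mL: adequate.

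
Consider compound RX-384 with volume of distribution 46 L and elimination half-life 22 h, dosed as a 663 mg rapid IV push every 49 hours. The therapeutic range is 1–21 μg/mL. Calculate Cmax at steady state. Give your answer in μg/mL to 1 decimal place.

k = ln2/t½ = ln2/22 ≈ 0.031507 h⁻¹; fraction remaining f = e^(−kτ) = e^(−0.031507×49) ≈ 0.2136.
At steady state, accumulation factor R = 1/(1 − e^(−kτ)) ≈ 1.2716.
Single-dose peak C₀ = D/Vd = 663/46 ≈ 14.413 μg/mL.
Steady-state peak Cmax,ss = C₀·R ≈ 14.413 × 1.2716 ≈ 18.328 μg/mL.
Peak 18.3 μg/mL vs MTC 21 μg/mL: below toxic threshold.

18.3 μg/mL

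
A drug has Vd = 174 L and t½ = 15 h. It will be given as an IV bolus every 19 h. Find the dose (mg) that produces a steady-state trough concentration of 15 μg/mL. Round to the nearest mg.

3670 mg

τ/t½ = 19/15 ≈ 1.2667, so f = (1/2)^(19/15) ≈ 0.415619.
Cmin,ss = (D/Vd)·f/(1−f), so D = Cmin,ss·Vd·(1−f)/f.
D = 15 × 174 × (1−f)/f ≈ 15 × 174 × 1.40605 ≈ 3669.79 mg.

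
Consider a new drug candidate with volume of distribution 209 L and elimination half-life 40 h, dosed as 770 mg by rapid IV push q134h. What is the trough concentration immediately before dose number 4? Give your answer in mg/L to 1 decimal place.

f = (1/2)^(τ/t½) = (1/2)^(134/40) ≈ 0.0981.
C₀ = D/Vd = 770/209 ≈ 3.684 mg/L.
Before the 4th dose, 3 doses have been given. Superposition: Cmin = C₀·(f + f² + … + f^3).
≈ 3.684 × (0.0981 + 0.0096 + 0.0009) ≈ 3.684 × 0.1086 ≈ 0.400 mg/L.

0.4 mg/L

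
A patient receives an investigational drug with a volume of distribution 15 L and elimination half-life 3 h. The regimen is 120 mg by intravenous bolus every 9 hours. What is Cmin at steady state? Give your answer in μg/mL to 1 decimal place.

1.1 μg/mL

τ = 9 h = 3 half-lives, so f = (1/2)^3 = 0.125.
Accumulation ratio R = 1/(1 − f) = 1/0.875 = 8/7.
Single-dose peak C₀ = D/Vd = 120/15 = 8 μg/mL.
Steady-state peak Cmax,ss = C₀·R = 8 × 8/7 ≈ 9.143 μg/mL.
Steady-state trough Cmin,ss = Cmax,ss·f ≈ 9.143 × 0.125 ≈ 1.143 μg/mL.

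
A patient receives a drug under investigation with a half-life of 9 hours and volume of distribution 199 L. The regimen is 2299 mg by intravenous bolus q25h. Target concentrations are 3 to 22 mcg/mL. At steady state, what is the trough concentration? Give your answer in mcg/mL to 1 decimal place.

k = ln2/t½ = ln2/9 ≈ 0.077016 h⁻¹; fraction remaining f = e^(−kτ) = e^(−0.077016×25) ≈ 0.1458.
Accumulation ratio R = 1/(1 − f) ≈ 1/0.8542 ≈ 1.1707.
Single-dose peak C₀ = D/Vd = 2299/199 ≈ 11.553 mcg/mL.
Cmax,ss = C₀/(1 − f) ≈ 11.553/0.8542 ≈ 13.525 mcg/mL.
One interval later, Cmin,ss = Cmax,ss·e^(−kτ) ≈ 13.525 × 0.1458 ≈ 1.972 mcg/mL.
Trough 2.0 mcg/mL vs MEC 3 mcg/mL: subtherapeutic.

2.0 mcg/mL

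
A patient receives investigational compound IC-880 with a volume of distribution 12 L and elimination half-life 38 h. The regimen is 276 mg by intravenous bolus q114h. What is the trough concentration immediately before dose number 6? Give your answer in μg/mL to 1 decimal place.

3.3 μg/mL

f = (1/2)^(τ/t½) = (1/2)^(114/38) ≈ 0.1250.
C₀ = D/Vd = 276/12 ≈ 23.000 μg/mL.
Before the 6th dose, 5 doses have been given. Superposition: Cmin = C₀·(f + f² + … + f^5).
≈ 23.000 × (0.1250 + 0.0156 + 0.0020 + 0.0002 + 0.0000) ≈ 23.000 × 0.1428 ≈ 3.284 μg/mL.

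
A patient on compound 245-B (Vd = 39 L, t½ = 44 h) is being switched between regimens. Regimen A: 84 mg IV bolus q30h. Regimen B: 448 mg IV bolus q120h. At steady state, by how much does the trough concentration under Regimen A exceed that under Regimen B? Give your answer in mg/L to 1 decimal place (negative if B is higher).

1.5 mg/L

Regimen A: f = (1/2)^(30/44) ≈ 0.6234; Cmin,ss = (84/39)·f/(1−f) ≈ 3.565 mg/L.
Regimen B: f = (1/2)^(120/44) ≈ 0.1510; Cmin,ss = (448/39)·f/(1−f) ≈ 2.043 mg/L.
Difference ≈ 3.565 − 2.043 ≈ 1.522 mg/L.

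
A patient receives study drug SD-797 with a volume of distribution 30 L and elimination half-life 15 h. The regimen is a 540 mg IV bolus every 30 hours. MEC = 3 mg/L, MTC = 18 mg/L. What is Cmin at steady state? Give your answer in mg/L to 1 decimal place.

6.0 mg/L

The dosing interval is 2 half-lives, so f = 2^(−2) = 0.25.
Accumulation ratio R = 1/(1 − f) = 1/0.75 = 4/3.
Single-dose peak C₀ = D/Vd = 540/30 = 18 mg/L.
Steady-state peak Cmax,ss = C₀·R = 18 × 4/3 ≈ 24.000 mg/L.
Steady-state trough Cmin,ss = Cmax,ss·f ≈ 24.000 × 0.25 ≈ 6.000 mg/L.
Trough 6.0 mg/L vs MEC 3 mg/L: adequate.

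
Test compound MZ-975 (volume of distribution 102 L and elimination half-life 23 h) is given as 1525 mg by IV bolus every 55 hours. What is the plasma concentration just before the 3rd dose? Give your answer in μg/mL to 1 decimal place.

3.4 μg/mL

f = (1/2)^(τ/t½) = (1/2)^(55/23) ≈ 0.1906.
C₀ = D/Vd = 1525/102 ≈ 14.951 μg/mL.
Before the 3rd dose, 2 doses have been given. Superposition: Cmin = C₀·(f + f²).
≈ 14.951 × (0.1906 + 0.0363) ≈ 14.951 × 0.2269 ≈ 3.392 μg/mL.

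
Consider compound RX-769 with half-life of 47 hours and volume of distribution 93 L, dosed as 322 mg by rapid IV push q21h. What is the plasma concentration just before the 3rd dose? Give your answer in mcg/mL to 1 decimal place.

f = (1/2)^(τ/t½) = (1/2)^(21/47) ≈ 0.7337.
C₀ = D/Vd = 322/93 ≈ 3.462 mcg/mL.
Before the 3rd dose, 2 doses have been given. Superposition: Cmin = C₀·(f + f²).
≈ 3.462 × (0.7337 + 0.5383) ≈ 3.462 × 1.2720 ≈ 4.404 mcg/mL.

4.4 mcg/mL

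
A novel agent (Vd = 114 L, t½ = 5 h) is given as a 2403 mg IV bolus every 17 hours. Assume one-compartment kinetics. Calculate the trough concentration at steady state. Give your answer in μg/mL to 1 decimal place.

k = ln2/t½ = ln2/5 ≈ 0.138629 h⁻¹; fraction remaining f = e^(−kτ) = e^(−0.138629×17) ≈ 0.0947.
Accumulation ratio R = 1/(1 − f) ≈ 1/0.9053 ≈ 1.1046.
Each bolus raises the concentration by D/Vd = 2403/114 ≈ 21.079 μg/mL.
Steady-state peak Cmax,ss = C₀·R ≈ 21.079 × 1.1046 ≈ 23.284 μg/mL.
Steady-state trough Cmin,ss = Cmax,ss·f ≈ 23.284 × 0.0947 ≈ 2.205 μg/mL.

2.2 μg/mL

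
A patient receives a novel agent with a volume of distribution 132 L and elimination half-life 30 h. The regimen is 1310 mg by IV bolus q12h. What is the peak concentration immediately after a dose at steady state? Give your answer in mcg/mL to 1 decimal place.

41.0 mcg/mL

Over one 12-h interval, 12/30 ≈ 0.4 half-lives elapse, leaving f ≈ 0.7579 of each dose.
At steady state, accumulation factor R = 1/(1 − e^(−kτ)) ≈ 4.1305.
Each bolus raises the concentration by D/Vd = 1310/132 ≈ 9.924 mcg/mL.
Steady-state peak Cmax,ss = C₀·R ≈ 9.924 × 4.1305 ≈ 40.991 mcg/mL.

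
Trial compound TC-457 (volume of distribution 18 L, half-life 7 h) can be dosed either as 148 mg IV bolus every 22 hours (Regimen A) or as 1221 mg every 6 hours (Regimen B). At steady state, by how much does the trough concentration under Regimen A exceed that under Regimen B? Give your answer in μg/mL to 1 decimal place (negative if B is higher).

-82.5 μg/mL

Regimen A: f = (1/2)^(22/7) ≈ 0.1132; Cmin,ss = (148/18)·f/(1−f) ≈ 1.050 μg/mL.
Regimen B: f = (1/2)^(6/7) ≈ 0.5520; Cmin,ss = (1221/18)·f/(1−f) ≈ 83.580 μg/mL.
Difference ≈ 1.050 − 83.580 ≈ -82.530 μg/mL.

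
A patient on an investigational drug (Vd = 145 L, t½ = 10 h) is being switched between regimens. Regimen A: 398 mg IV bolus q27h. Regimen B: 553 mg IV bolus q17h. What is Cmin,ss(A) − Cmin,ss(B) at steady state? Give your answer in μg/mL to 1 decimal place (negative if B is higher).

-1.2 μg/mL

Regimen A: f = (1/2)^(27/10) ≈ 0.1539; Cmin,ss = (398/145)·f/(1−f) ≈ 0.499 μg/mL.
Regimen B: f = (1/2)^(17/10) ≈ 0.3078; Cmin,ss = (553/145)·f/(1−f) ≈ 1.696 μg/mL.
Difference ≈ 0.499 − 1.696 ≈ -1.197 μg/mL.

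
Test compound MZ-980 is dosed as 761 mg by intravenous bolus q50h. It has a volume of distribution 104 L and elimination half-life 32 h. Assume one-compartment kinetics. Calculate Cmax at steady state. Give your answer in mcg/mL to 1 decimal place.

Over one 50-h interval, 50/32 ≈ 1.5625 half-lives elapse, leaving f ≈ 0.3386 of each dose.
Accumulation ratio R = 1/(1 − f) ≈ 1/0.6614 ≈ 1.5119.
Single-dose peak C₀ = D/Vd = 761/104 ≈ 7.317 mcg/mL.
Cmax,ss = C₀/(1 − f) ≈ 7.317/0.6614 ≈ 11.063 mcg/mL.

11.1 mcg/mL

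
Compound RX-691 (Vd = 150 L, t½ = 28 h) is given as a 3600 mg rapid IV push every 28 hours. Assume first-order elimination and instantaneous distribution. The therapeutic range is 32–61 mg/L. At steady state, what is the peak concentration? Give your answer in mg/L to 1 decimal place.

48.0 mg/L

τ = 28 h = 1 half-life, so f = (1/2)^1 = 0.5.
At steady state, R = 1/(1 − 0.5) = 2/1.
Single-dose peak C₀ = D/Vd = 3600/150 = 24 mg/L.
Steady-state peak Cmax,ss = C₀·R = 24 × 2/1 ≈ 48.000 mg/L.
Peak 48.0 mg/L vs MTC 61 mg/L: below toxic threshold.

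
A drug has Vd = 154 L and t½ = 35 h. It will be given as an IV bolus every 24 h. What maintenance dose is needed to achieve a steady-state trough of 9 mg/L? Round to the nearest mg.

τ/t½ = 24/35 ≈ 0.68571, so f = (1/2)^(24/35) ≈ 0.621698.
Cmin,ss = (D/Vd)·f/(1−f), so D = Cmin,ss·Vd·(1−f)/f.
D = 9 × 154 × (1−f)/f ≈ 9 × 154 × 0.60850 ≈ 843.38 mg.

843 mg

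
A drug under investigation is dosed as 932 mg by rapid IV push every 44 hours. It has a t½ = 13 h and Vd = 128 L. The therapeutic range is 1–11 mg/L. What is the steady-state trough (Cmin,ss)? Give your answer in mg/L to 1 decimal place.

0.8 mg/L

k = ln2/t½ = ln2/13 ≈ 0.053319 h⁻¹; fraction remaining f = e^(−kτ) = e^(−0.053319×44) ≈ 0.0957.
Accumulation ratio R = 1/(1 − f) ≈ 1/0.9043 ≈ 1.1058.
Each bolus raises the concentration by D/Vd = 932/128 ≈ 7.281 mg/L.
Cmax,ss = C₀/(1 − f) ≈ 7.281/0.9043 ≈ 8.052 mg/L.
One interval later, Cmin,ss = Cmax,ss·e^(−kτ) ≈ 8.052 × 0.0957 ≈ 0.771 mg/L.
Trough 0.8 mg/L vs MEC 1 mg/L: subtherapeutic.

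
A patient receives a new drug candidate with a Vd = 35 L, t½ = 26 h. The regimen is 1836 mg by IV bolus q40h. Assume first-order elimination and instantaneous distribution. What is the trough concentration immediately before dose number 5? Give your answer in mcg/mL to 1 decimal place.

f = (1/2)^(τ/t½) = (1/2)^(40/26) ≈ 0.3443.
C₀ = D/Vd = 1836/35 ≈ 52.457 mcg/mL.
Before the 5th dose, 4 doses have been given. Superposition: Cmin = C₀·(f + f² + … + f^4).
≈ 52.457 × (0.3443 + 0.1185 + 0.0408 + 0.0141) ≈ 52.457 × 0.5177 ≈ 27.157 mcg/mL.

27.2 mcg/mL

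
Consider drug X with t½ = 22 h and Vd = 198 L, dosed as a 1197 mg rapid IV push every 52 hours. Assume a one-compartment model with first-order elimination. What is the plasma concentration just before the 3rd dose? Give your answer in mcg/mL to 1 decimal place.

1.4 mcg/mL

f = (1/2)^(τ/t½) = (1/2)^(52/22) ≈ 0.1943.
C₀ = D/Vd = 1197/198 ≈ 6.045 mcg/mL.
Before the 3rd dose, 2 doses have been given. Superposition: Cmin = C₀·(f + f²).
≈ 6.045 × (0.1943 + 0.0378) ≈ 6.045 × 0.2321 ≈ 1.403 mcg/mL.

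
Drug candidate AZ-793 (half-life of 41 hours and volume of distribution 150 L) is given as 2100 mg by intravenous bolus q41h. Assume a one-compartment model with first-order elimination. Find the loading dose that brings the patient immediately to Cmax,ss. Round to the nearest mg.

f = (1/2)^(41/41) ≈ 0.500000; accumulation ratio R = 1/(1−f) ≈ 2.00000.
Loading dose to hit Cmax,ss on first dose: D_load = D_maint·R ≈ 2100 × 2.00000 ≈ 4200.00 mg.

4200 mg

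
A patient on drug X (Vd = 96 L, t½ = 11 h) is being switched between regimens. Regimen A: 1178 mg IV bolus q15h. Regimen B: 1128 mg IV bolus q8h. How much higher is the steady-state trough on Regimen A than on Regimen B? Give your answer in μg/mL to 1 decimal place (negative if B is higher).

Regimen A: f = (1/2)^(15/11) ≈ 0.3886; Cmin,ss = (1178/96)·f/(1−f) ≈ 7.799 μg/mL.
Regimen B: f = (1/2)^(8/11) ≈ 0.6040; Cmin,ss = (1128/96)·f/(1−f) ≈ 17.922 μg/mL.
Difference ≈ 7.799 − 17.922 ≈ -10.123 μg/mL.

-10.1 μg/mL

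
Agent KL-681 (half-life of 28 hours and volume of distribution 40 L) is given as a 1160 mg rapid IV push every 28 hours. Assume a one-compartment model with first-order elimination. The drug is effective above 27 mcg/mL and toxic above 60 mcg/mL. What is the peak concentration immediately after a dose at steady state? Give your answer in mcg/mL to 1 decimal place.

τ = 28 h = 1 half-life, so f = (1/2)^1 = 0.5.
Accumulation ratio R = 1/(1 − f) = 1/0.5 = 2/1.
Single-dose peak C₀ = D/Vd = 1160/40 = 29 mcg/mL.
Steady-state peak Cmax,ss = C₀·R = 29 × 2/1 ≈ 58.000 mcg/mL.
Peak 58.0 mcg/mL vs MTC 60 mcg/mL: below toxic threshold.

58.0 mcg/mL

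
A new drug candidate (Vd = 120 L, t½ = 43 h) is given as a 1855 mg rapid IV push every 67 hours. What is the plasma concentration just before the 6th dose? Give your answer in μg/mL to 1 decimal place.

7.9 μg/mL

f = (1/2)^(τ/t½) = (1/2)^(67/43) ≈ 0.3396.
C₀ = D/Vd = 1855/120 ≈ 15.458 μg/mL.
Before the 6th dose, 5 doses have been given. Superposition: Cmin = C₀·(f + f² + … + f^5).
≈ 15.458 × (0.3396 + 0.1153 + 0.0392 + 0.0133 + 0.0045) ≈ 15.458 × 0.5119 ≈ 7.913 μg/mL.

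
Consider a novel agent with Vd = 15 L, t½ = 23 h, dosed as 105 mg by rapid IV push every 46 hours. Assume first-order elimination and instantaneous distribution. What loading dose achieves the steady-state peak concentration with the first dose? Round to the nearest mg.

140 mg

f = (1/2)^(46/23) ≈ 0.250000; accumulation ratio R = 1/(1−f) ≈ 1.33333.
Loading dose to hit Cmax,ss on first dose: D_load = D_maint·R ≈ 105 × 1.33333 ≈ 140.00 mg.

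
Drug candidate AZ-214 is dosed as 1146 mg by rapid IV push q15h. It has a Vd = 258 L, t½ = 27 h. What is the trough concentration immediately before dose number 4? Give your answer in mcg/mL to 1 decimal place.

6.5 mcg/mL

f = (1/2)^(τ/t½) = (1/2)^(15/27) ≈ 0.6804.
C₀ = D/Vd = 1146/258 ≈ 4.442 mcg/mL.
Before the 4th dose, 3 doses have been given. Superposition: Cmin = C₀·(f + f² + … + f^3).
≈ 4.442 × (0.6804 + 0.4629 + 0.3150) ≈ 4.442 × 1.4583 ≈ 6.478 mcg/mL.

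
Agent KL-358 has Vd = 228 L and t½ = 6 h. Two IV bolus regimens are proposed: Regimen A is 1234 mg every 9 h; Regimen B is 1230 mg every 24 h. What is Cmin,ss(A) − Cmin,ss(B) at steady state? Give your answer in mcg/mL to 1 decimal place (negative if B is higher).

2.6 mcg/mL

Regimen A: f = (1/2)^(9/6) ≈ 0.3536; Cmin,ss = (1234/228)·f/(1−f) ≈ 2.961 mcg/mL.
Regimen B: f = (1/2)^(24/6) ≈ 0.0625; Cmin,ss = (1230/228)·f/(1−f) ≈ 0.360 mcg/mL.
Difference ≈ 2.961 − 0.360 ≈ 2.601 mcg/mL.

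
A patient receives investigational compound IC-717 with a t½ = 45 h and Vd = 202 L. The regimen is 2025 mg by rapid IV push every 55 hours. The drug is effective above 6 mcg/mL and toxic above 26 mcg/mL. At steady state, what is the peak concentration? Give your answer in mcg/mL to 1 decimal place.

k = ln2/t½ = ln2/45 ≈ 0.015403 h⁻¹; fraction remaining f = e^(−kτ) = e^(−0.015403×55) ≈ 0.4286.
At steady state, accumulation factor R = 1/(1 − e^(−kτ)) ≈ 1.7501.
Single-dose peak C₀ = D/Vd = 2025/202 ≈ 10.025 mcg/mL.
Steady-state peak Cmax,ss = C₀·R ≈ 10.025 × 1.7501 ≈ 17.545 mcg/mL.
Peak 17.5 mcg/mL vs MTC 26 mcg/mL: below toxic threshold.

17.5 mcg/mL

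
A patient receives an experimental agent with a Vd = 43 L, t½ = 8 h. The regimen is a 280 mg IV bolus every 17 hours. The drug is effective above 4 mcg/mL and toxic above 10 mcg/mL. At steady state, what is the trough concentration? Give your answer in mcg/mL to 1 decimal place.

1.9 mcg/mL

Over one 17-h interval, 17/8 ≈ 2.125 half-lives elapse, leaving f ≈ 0.2293 of each dose.
Accumulation ratio R = 1/(1 − f) ≈ 1/0.7707 ≈ 1.2975.
Single-dose peak C₀ = D/Vd = 280/43 ≈ 6.512 mcg/mL.
Cmax,ss = C₀/(1 − f) ≈ 6.512/0.7707 ≈ 8.449 mcg/mL.
One interval later, Cmin,ss = Cmax,ss·e^(−kτ) ≈ 8.449 × 0.2293 ≈ 1.937 mcg/mL.
Trough 1.9 mcg/mL vs MEC 4 mcg/mL: subtherapeutic.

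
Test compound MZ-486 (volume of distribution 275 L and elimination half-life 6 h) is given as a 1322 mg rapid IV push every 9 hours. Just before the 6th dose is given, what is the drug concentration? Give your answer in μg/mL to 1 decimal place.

f = (1/2)^(τ/t½) = (1/2)^(9/6) ≈ 0.3536.
C₀ = D/Vd = 1322/275 ≈ 4.807 μg/mL.
Before the 6th dose, 5 doses have been given. Superposition: Cmin = C₀·(f + f² + … + f^5).
≈ 4.807 × (0.3536 + 0.1250 + 0.0442 + 0.0156 + 0.0055) ≈ 4.807 × 0.5439 ≈ 2.615 μg/mL.

2.6 μg/mL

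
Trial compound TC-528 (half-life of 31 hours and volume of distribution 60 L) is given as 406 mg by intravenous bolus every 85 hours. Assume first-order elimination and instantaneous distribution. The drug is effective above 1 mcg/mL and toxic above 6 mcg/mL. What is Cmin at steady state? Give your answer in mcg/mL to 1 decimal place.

k = ln2/t½ = ln2/31 ≈ 0.022360 h⁻¹; fraction remaining f = e^(−kτ) = e^(−0.022360×85) ≈ 0.1495.
Single-dose peak C₀ = D/Vd = 406/60 ≈ 6.767 mcg/mL.
Steady-state trough Cmin,ss = C₀·f/(1−f) ≈ 6.767 × 0.1495/0.8505 ≈ 1.189 mcg/mL.
Trough 1.2 mcg/mL vs MEC 1 mcg/mL: adequate.

1.2 mcg/mL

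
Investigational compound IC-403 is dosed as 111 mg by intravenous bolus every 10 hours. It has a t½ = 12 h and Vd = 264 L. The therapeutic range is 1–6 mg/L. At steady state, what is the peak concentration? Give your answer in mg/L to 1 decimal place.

τ/t½ = 10/12 ≈ 0.83333, so fraction remaining f = (1/2)^(10/12) ≈ 0.5612.
Accumulation ratio R = 1/(1 − f) ≈ 1/0.4388 ≈ 2.2789.
Single-dose peak C₀ = D/Vd = 111/264 ≈ 0.420 mg/L.
Cmax,ss = C₀/(1 − f) ≈ 0.420/0.4388 ≈ 0.957 mg/L.
Peak 1.0 mg/L vs MTC 6 mg/L: below toxic threshold.

1.0 mg/L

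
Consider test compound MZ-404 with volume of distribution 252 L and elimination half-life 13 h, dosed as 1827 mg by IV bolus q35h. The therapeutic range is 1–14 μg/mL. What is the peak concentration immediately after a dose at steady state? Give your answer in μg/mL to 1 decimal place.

8.6 μg/mL

k = ln2/t½ = ln2/13 ≈ 0.053319 h⁻¹; fraction remaining f = e^(−kτ) = e^(−0.053319×35) ≈ 0.1547.
At steady state, accumulation factor R = 1/(1 − e^(−kτ)) ≈ 1.1830.
Each bolus raises the concentration by D/Vd = 1827/252 ≈ 7.250 μg/mL.
Cmax,ss = C₀/(1 − f) ≈ 7.250/0.8453 ≈ 8.577 μg/mL.
Peak 8.6 μg/mL vs MTC 14 μg/mL: below toxic threshold.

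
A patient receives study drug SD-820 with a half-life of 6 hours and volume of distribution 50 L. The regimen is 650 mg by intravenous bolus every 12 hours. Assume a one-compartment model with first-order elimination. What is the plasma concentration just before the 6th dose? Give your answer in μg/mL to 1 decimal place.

f = (1/2)^(τ/t½) = (1/2)^(12/6) ≈ 0.2500.
C₀ = D/Vd = 650/50 ≈ 13.000 μg/mL.
Before the 6th dose, 5 doses have been given. Superposition: Cmin = C₀·(f + f² + … + f^5).
≈ 13.000 × (0.2500 + 0.0625 + 0.0156 + 0.0039 + 0.0010) ≈ 13.000 × 0.3330 ≈ 4.329 μg/mL.

4.3 μg/mL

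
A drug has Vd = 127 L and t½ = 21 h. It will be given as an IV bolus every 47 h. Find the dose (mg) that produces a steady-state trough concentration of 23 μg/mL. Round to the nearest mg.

10860 mg

τ/t½ = 47/21 ≈ 2.2381, so f = (1/2)^(47/21) ≈ 0.211966.
Cmin,ss = (D/Vd)·f/(1−f), so D = Cmin,ss·Vd·(1−f)/f.
D = 23 × 127 × (1−f)/f ≈ 23 × 127 × 3.71774 ≈ 10859.52 mg.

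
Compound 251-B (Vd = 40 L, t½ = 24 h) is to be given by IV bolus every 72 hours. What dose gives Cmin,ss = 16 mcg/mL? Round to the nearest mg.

4480 mg

τ/t½ = 72/24 ≈ 3, so f = (1/2)^(72/24) ≈ 0.125000.
Cmin,ss = (D/Vd)·f/(1−f), so D = Cmin,ss·Vd·(1−f)/f.
D = 16 × 40 × (1−f)/f ≈ 16 × 40 × 7.00000 ≈ 4480.00 mg.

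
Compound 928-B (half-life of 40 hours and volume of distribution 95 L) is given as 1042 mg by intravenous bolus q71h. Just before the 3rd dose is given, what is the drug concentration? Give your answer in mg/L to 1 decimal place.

f = (1/2)^(τ/t½) = (1/2)^(71/40) ≈ 0.2922.
C₀ = D/Vd = 1042/95 ≈ 10.968 mg/L.
Before the 3rd dose, 2 doses have been given. Superposition: Cmin = C₀·(f + f²).
≈ 10.968 × (0.2922 + 0.0854) ≈ 10.968 × 0.3776 ≈ 4.142 mg/L.

4.1 mg/L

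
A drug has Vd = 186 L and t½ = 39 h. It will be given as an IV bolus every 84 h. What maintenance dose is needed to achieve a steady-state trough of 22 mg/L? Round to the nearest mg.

τ/t½ = 84/39 ≈ 2.1538, so f = (1/2)^(84/39) ≈ 0.224713.
Cmin,ss = (D/Vd)·f/(1−f), so D = Cmin,ss·Vd·(1−f)/f.
D = 22 × 186 × (1−f)/f ≈ 22 × 186 × 3.45012 ≈ 14117.89 mg.

14118 mg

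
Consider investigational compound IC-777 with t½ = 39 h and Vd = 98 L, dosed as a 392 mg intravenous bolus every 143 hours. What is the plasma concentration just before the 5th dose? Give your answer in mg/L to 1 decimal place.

0.3 mg/L

f = (1/2)^(τ/t½) = (1/2)^(143/39) ≈ 0.0787.
C₀ = D/Vd = 392/98 ≈ 4.000 mg/L.
Before the 5th dose, 4 doses have been given. Superposition: Cmin = C₀·(f + f² + … + f^4).
≈ 4.000 × (0.0787 + 0.0062 + 0.0005 + 0.0000) ≈ 4.000 × 0.0854 ≈ 0.342 mg/L.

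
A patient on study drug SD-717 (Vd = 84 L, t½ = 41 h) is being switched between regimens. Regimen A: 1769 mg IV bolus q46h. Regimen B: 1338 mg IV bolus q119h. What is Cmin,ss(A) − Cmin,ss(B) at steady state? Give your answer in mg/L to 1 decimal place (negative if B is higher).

15.4 mg/L

Regimen A: f = (1/2)^(46/41) ≈ 0.4595; Cmin,ss = (1769/84)·f/(1−f) ≈ 17.904 mg/L.
Regimen B: f = (1/2)^(119/41) ≈ 0.1337; Cmin,ss = (1338/84)·f/(1−f) ≈ 2.458 mg/L.
Difference ≈ 17.904 − 2.458 ≈ 15.446 mg/L.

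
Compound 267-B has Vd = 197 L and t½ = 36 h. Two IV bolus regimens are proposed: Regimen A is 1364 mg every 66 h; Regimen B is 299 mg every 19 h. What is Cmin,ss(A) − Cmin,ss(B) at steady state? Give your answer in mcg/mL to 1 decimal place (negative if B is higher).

-0.7 mcg/mL

Regimen A: f = (1/2)^(66/36) ≈ 0.2806; Cmin,ss = (1364/197)·f/(1−f) ≈ 2.701 mcg/mL.
Regimen B: f = (1/2)^(19/36) ≈ 0.6936; Cmin,ss = (299/197)·f/(1−f) ≈ 3.436 mcg/mL.
Difference ≈ 2.701 − 3.436 ≈ -0.735 mcg/mL.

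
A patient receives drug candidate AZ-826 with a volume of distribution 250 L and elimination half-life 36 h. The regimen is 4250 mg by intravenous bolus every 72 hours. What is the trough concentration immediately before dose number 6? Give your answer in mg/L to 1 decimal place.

5.7 mg/L

f = (1/2)^(τ/t½) = (1/2)^(72/36) ≈ 0.2500.
C₀ = D/Vd = 4250/250 ≈ 17.000 mg/L.
Before the 6th dose, 5 doses have been given. Superposition: Cmin = C₀·(f + f² + … + f^5).
≈ 17.000 × (0.2500 + 0.0625 + 0.0156 + 0.0039 + 0.0010) ≈ 17.000 × 0.3330 ≈ 5.661 mg/L.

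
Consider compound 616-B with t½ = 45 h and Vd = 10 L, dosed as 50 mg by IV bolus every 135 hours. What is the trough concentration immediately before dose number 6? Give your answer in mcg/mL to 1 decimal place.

0.7 mcg/mL

f = (1/2)^(τ/t½) = (1/2)^(135/45) ≈ 0.1250.
C₀ = D/Vd = 50/10 ≈ 5.000 mcg/mL.
Before the 6th dose, 5 doses have been given. Superposition: Cmin = C₀·(f + f² + … + f^5).
≈ 5.000 × (0.1250 + 0.0156 + 0.0020 + 0.0002 + 0.0000) ≈ 5.000 × 0.1428 ≈ 0.714 mcg/mL.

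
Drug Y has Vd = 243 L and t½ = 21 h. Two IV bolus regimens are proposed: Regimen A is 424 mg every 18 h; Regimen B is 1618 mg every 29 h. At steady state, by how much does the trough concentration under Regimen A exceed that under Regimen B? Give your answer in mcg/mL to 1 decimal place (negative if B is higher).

Regimen A: f = (1/2)^(18/21) ≈ 0.5520; Cmin,ss = (424/243)·f/(1−f) ≈ 2.150 mcg/mL.
Regimen B: f = (1/2)^(29/21) ≈ 0.3840; Cmin,ss = (1618/243)·f/(1−f) ≈ 4.151 mcg/mL.
Difference ≈ 2.150 − 4.151 ≈ -2.001 mcg/mL.

-2.0 mcg/mL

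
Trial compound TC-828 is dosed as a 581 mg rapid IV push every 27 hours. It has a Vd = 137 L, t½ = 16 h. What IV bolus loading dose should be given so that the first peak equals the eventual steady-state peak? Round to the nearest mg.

843 mg

f = (1/2)^(27/16) ≈ 0.310464; accumulation ratio R = 1/(1−f) ≈ 1.45025.
Loading dose to hit Cmax,ss on first dose: D_load = D_maint·R ≈ 581 × 1.45025 ≈ 842.60 mg.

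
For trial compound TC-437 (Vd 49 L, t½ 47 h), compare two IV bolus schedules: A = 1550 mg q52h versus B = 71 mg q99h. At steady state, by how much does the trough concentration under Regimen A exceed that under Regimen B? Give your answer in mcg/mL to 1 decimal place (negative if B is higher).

Regimen A: f = (1/2)^(52/47) ≈ 0.4645; Cmin,ss = (1550/49)·f/(1−f) ≈ 27.439 mcg/mL.
Regimen B: f = (1/2)^(99/47) ≈ 0.2322; Cmin,ss = (71/49)·f/(1−f) ≈ 0.438 mcg/mL.
Difference ≈ 27.439 − 0.438 ≈ 27.001 mcg/mL.

27.0 mcg/mL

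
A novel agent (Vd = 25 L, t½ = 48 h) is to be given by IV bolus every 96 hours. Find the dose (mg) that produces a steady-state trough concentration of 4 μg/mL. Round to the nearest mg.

τ/t½ = 96/48 ≈ 2, so f = (1/2)^(96/48) ≈ 0.250000.
Cmin,ss = (D/Vd)·f/(1−f), so D = Cmin,ss·Vd·(1−f)/f.
D = 4 × 25 × (1−f)/f ≈ 4 × 25 × 3.00000 ≈ 300.00 mg.

300 mg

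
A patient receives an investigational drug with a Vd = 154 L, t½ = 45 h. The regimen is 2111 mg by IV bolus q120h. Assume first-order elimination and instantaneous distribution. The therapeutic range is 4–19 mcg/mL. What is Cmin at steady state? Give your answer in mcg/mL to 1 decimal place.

Over one 120-h interval, 120/45 ≈ 2.6667 half-lives elapse, leaving f ≈ 0.1575 of each dose.
Accumulation ratio R = 1/(1 − f) ≈ 1/0.8425 ≈ 1.1869.
Each bolus raises the concentration by D/Vd = 2111/154 ≈ 13.708 mcg/mL.
Cmax,ss = C₀/(1 − f) ≈ 13.708/0.8425 ≈ 16.271 mcg/mL.
Steady-state trough Cmin,ss = Cmax,ss·f ≈ 16.271 × 0.1575 ≈ 2.563 mcg/mL.
Trough 2.6 mcg/mL vs MEC 4 mcg/mL: subtherapeutic.

2.6 mcg/mL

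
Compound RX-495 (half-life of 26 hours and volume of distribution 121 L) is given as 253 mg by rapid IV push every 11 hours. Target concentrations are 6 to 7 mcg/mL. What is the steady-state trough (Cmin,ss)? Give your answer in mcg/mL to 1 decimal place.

6.1 mcg/mL

Over one 11-h interval, 11/26 ≈ 0.42308 half-lives elapse, leaving f ≈ 0.7458 of each dose.
At steady state, accumulation factor R = 1/(1 − e^(−kτ)) ≈ 3.9339.
Each bolus raises the concentration by D/Vd = 253/121 ≈ 2.091 mcg/mL.
Cmax,ss = C₀/(1 − f) ≈ 2.091/0.2542 ≈ 8.226 mcg/mL.
One interval later, Cmin,ss = Cmax,ss·e^(−kτ) ≈ 8.226 × 0.7458 ≈ 6.135 mcg/mL.
Trough 6.1 mcg/mL vs MEC 6 mcg/mL: adequate.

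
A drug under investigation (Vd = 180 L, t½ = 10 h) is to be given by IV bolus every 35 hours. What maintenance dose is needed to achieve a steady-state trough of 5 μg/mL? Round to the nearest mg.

τ/t½ = 35/10 ≈ 3.5, so f = (1/2)^(35/10) ≈ 0.088388.
Cmin,ss = (D/Vd)·f/(1−f), so D = Cmin,ss·Vd·(1−f)/f.
D = 5 × 180 × (1−f)/f ≈ 5 × 180 × 10.31375 ≈ 9282.38 mg.

9282 mg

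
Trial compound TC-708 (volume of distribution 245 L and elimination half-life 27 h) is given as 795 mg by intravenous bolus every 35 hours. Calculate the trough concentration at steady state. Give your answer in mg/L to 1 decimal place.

2.2 mg/L

τ/t½ = 35/27 ≈ 1.2963, so fraction remaining f = (1/2)^(35/27) ≈ 0.4072.
At steady state, accumulation factor R = 1/(1 − e^(−kτ)) ≈ 1.6869.
Single-dose peak C₀ = D/Vd = 795/245 ≈ 3.245 mg/L.
Steady-state peak Cmax,ss = C₀·R ≈ 3.245 × 1.6869 ≈ 5.474 mg/L.
One interval later, Cmin,ss = Cmax,ss·e^(−kτ) ≈ 5.474 × 0.4072 ≈ 2.229 mg/L.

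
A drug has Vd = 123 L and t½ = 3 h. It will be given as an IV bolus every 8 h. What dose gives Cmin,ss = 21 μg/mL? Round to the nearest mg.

13818 mg

τ/t½ = 8/3 ≈ 2.6667, so f = (1/2)^(8/3) ≈ 0.157490.
Cmin,ss = (D/Vd)·f/(1−f), so D = Cmin,ss·Vd·(1−f)/f.
D = 21 × 123 × (1−f)/f ≈ 21 × 123 × 5.34961 ≈ 13818.04 mg.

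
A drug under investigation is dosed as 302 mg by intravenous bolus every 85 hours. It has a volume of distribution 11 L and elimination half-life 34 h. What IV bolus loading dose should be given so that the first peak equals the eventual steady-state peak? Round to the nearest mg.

367 mg

f = (1/2)^(85/34) ≈ 0.176777; accumulation ratio R = 1/(1−f) ≈ 1.21474.
Loading dose to hit Cmax,ss on first dose: D_load = D_maint·R ≈ 302 × 1.21474 ≈ 366.85 mg.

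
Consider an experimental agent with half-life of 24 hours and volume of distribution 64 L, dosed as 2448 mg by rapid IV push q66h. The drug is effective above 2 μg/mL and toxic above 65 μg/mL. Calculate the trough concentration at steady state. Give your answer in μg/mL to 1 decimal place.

k = ln2/t½ = ln2/24 ≈ 0.028881 h⁻¹; fraction remaining f = e^(−kτ) = e^(−0.028881×66) ≈ 0.1487.
At steady state, accumulation factor R = 1/(1 − e^(−kτ)) ≈ 1.1747.
Each bolus raises the concentration by D/Vd = 2448/64 ≈ 38.250 μg/mL.
Steady-state peak Cmax,ss = C₀·R ≈ 38.250 × 1.1747 ≈ 44.932 μg/mL.
One interval later, Cmin,ss = Cmax,ss·e^(−kτ) ≈ 44.932 × 0.1487 ≈ 6.681 μg/mL.
Trough 6.7 μg/mL vs MEC 2 μg/mL: adequate.

6.7 μg/mL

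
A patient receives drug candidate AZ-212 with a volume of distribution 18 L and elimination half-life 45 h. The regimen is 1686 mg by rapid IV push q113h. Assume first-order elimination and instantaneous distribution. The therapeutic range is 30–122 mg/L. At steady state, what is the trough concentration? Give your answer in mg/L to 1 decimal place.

Over one 113-h interval, 113/45 ≈ 2.5111 half-lives elapse, leaving f ≈ 0.1754 of each dose.
At steady state, accumulation factor R = 1/(1 − e^(−kτ)) ≈ 1.2127.
Single-dose peak C₀ = D/Vd = 1686/18 ≈ 93.667 mg/L.
Cmax,ss = C₀/(1 − f) ≈ 93.667/0.8246 ≈ 113.591 mg/L.
One interval later, Cmin,ss = Cmax,ss·e^(−kτ) ≈ 113.591 × 0.1754 ≈ 19.924 mg/L.
Trough 19.9 mg/L vs MEC 30 mg/L: subtherapeutic.

19.9 mg/L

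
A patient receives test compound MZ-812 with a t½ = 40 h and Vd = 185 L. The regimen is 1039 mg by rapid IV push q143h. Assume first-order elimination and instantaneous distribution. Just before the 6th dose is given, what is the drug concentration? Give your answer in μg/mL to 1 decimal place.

f = (1/2)^(τ/t½) = (1/2)^(143/40) ≈ 0.0839.
C₀ = D/Vd = 1039/185 ≈ 5.616 μg/mL.
Before the 6th dose, 5 doses have been given. Superposition: Cmin = C₀·(f + f² + … + f^5).
≈ 5.616 × (0.0839 + 0.0070 + 0.0006 + 0.0000 + 0.0000) ≈ 5.616 × 0.0915 ≈ 0.514 μg/mL.

0.5 μg/mL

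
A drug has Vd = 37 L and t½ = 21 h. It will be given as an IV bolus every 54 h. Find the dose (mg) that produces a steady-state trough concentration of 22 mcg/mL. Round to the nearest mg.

4024 mg

τ/t½ = 54/21 ≈ 2.5714, so f = (1/2)^(54/21) ≈ 0.168238.
Cmin,ss = (D/Vd)·f/(1−f), so D = Cmin,ss·Vd·(1−f)/f.
D = 22 × 37 × (1−f)/f ≈ 22 × 37 × 4.94396 ≈ 4024.38 mg.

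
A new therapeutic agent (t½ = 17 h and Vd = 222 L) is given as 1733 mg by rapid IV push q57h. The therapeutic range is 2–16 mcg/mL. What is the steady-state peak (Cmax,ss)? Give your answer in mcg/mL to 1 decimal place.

τ/t½ = 57/17 ≈ 3.3529, so fraction remaining f = (1/2)^(57/17) ≈ 0.0979.
Accumulation ratio R = 1/(1 − f) ≈ 1/0.9021 ≈ 1.1085.
Each bolus raises the concentration by D/Vd = 1733/222 ≈ 7.806 mcg/mL.
Steady-state peak Cmax,ss = C₀·R ≈ 7.806 × 1.1085 ≈ 8.653 mcg/mL.
Peak 8.7 mcg/mL vs MTC 16 mcg/mL: below toxic threshold.

8.7 mcg/mL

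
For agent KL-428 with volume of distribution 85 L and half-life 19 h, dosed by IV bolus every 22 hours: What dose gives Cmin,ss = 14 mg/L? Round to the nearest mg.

1465 mg

τ/t½ = 22/19 ≈ 1.1579, so f = (1/2)^(22/19) ≈ 0.448166.
Cmin,ss = (D/Vd)·f/(1−f), so D = Cmin,ss·Vd·(1−f)/f.
D = 14 × 85 × (1−f)/f ≈ 14 × 85 × 1.23132 ≈ 1465.27 mg.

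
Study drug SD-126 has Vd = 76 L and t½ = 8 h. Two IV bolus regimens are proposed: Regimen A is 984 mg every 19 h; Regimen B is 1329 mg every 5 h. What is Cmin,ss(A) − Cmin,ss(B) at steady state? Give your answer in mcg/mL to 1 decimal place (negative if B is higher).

-29.2 mcg/mL

Regimen A: f = (1/2)^(19/8) ≈ 0.1928; Cmin,ss = (984/76)·f/(1−f) ≈ 3.092 mcg/mL.
Regimen B: f = (1/2)^(5/8) ≈ 0.6484; Cmin,ss = (1329/76)·f/(1−f) ≈ 32.248 mcg/mL.
Difference ≈ 3.092 − 32.248 ≈ -29.156 mcg/mL.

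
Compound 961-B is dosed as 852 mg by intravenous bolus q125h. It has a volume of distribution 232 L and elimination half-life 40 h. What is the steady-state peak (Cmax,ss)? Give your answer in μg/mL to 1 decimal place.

4.1 μg/mL

τ/t½ = 125/40 ≈ 3.125, so fraction remaining f = (1/2)^(125/40) ≈ 0.1146.
At steady state, accumulation factor R = 1/(1 − e^(−kτ)) ≈ 1.1294.
Single-dose peak C₀ = D/Vd = 852/232 ≈ 3.672 μg/mL.
Cmax,ss = C₀/(1 − f) ≈ 3.672/0.8854 ≈ 4.147 μg/mL.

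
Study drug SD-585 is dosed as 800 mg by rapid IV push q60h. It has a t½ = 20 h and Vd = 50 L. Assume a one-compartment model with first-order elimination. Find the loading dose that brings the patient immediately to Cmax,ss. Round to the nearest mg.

f = (1/2)^(60/20) ≈ 0.125000; accumulation ratio R = 1/(1−f) ≈ 1.14286.
Loading dose to hit Cmax,ss on first dose: D_load = D_maint·R ≈ 800 × 1.14286 ≈ 914.29 mg.

914 mg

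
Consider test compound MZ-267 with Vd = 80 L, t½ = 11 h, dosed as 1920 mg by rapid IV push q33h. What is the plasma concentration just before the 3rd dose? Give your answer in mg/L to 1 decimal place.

3.4 mg/L

f = (1/2)^(τ/t½) = (1/2)^(33/11) ≈ 0.1250.
C₀ = D/Vd = 1920/80 ≈ 24.000 mg/L.
Before the 3rd dose, 2 doses have been given. Superposition: Cmin = C₀·(f + f²).
≈ 24.000 × (0.1250 + 0.0156) ≈ 24.000 × 0.1406 ≈ 3.374 mg/L.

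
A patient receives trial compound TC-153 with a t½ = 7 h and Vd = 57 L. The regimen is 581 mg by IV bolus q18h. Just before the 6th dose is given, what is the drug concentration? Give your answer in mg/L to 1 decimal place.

f = (1/2)^(τ/t½) = (1/2)^(18/7) ≈ 0.1682.
C₀ = D/Vd = 581/57 ≈ 10.193 mg/L.
Before the 6th dose, 5 doses have been given. Superposition: Cmin = C₀·(f + f² + … + f^5).
≈ 10.193 × (0.1682 + 0.0283 + 0.0048 + 0.0008 + 0.0001) ≈ 10.193 × 0.2022 ≈ 2.061 mg/L.

2.1 mg/L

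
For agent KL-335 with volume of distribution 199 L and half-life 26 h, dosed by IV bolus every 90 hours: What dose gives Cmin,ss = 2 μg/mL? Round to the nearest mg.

3986 mg

τ/t½ = 90/26 ≈ 3.4615, so f = (1/2)^(90/26) ≈ 0.090776.
Cmin,ss = (D/Vd)·f/(1−f), so D = Cmin,ss·Vd·(1−f)/f.
D = 2 × 199 × (1−f)/f ≈ 2 × 199 × 10.01613 ≈ 3986.42 mg.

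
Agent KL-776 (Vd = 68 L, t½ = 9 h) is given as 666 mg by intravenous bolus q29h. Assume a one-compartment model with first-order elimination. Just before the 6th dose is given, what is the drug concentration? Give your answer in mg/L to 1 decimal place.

f = (1/2)^(τ/t½) = (1/2)^(29/9) ≈ 0.1072.
C₀ = D/Vd = 666/68 ≈ 9.794 mg/L.
Before the 6th dose, 5 doses have been given. Superposition: Cmin = C₀·(f + f² + … + f^5).
≈ 9.794 × (0.1072 + 0.0115 + 0.0012 + 0.0001 + 0.0000) ≈ 9.794 × 0.1200 ≈ 1.175 mg/L.

1.2 mg/L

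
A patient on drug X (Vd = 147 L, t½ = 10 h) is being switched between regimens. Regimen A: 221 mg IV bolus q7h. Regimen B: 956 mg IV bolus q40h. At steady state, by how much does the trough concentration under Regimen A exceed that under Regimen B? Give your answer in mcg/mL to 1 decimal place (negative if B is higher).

Regimen A: f = (1/2)^(7/10) ≈ 0.6156; Cmin,ss = (221/147)·f/(1−f) ≈ 2.408 mcg/mL.
Regimen B: f = (1/2)^(40/10) ≈ 0.0625; Cmin,ss = (956/147)·f/(1−f) ≈ 0.434 mcg/mL.
Difference ≈ 2.408 − 0.434 ≈ 1.974 mcg/mL.

2.0 mcg/mL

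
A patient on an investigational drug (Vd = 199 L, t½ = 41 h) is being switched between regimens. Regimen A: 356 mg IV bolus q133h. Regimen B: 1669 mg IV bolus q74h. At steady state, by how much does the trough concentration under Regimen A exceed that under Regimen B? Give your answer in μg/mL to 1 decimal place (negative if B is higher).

-3.2 μg/mL

Regimen A: f = (1/2)^(133/41) ≈ 0.1056; Cmin,ss = (356/199)·f/(1−f) ≈ 0.211 μg/mL.
Regimen B: f = (1/2)^(74/41) ≈ 0.2862; Cmin,ss = (1669/199)·f/(1−f) ≈ 3.363 μg/mL.
Difference ≈ 0.211 − 3.363 ≈ -3.152 μg/mL.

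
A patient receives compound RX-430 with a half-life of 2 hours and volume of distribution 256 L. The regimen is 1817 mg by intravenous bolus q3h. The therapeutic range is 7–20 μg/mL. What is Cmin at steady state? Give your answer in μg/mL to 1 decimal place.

k = ln2/t½ = ln2/2 ≈ 0.346574 h⁻¹; fraction remaining f = e^(−kτ) = e^(−0.346574×3) ≈ 0.3536.
Single-dose peak C₀ = D/Vd = 1817/256 ≈ 7.098 μg/mL.
Steady-state trough Cmin,ss = C₀·f/(1−f) ≈ 7.098 × 0.3536/0.6464 ≈ 3.883 μg/mL.
Trough 3.9 μg/mL vs MEC 7 μg/mL: subtherapeutic.

3.9 μg/mL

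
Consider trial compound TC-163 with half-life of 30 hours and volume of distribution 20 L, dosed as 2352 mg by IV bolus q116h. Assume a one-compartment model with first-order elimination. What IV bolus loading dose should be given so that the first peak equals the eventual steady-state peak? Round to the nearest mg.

2525 mg

f = (1/2)^(116/30) ≈ 0.068552; accumulation ratio R = 1/(1−f) ≈ 1.07360.
Loading dose to hit Cmax,ss on first dose: D_load = D_maint·R ≈ 2352 × 1.07360 ≈ 2525.11 mg.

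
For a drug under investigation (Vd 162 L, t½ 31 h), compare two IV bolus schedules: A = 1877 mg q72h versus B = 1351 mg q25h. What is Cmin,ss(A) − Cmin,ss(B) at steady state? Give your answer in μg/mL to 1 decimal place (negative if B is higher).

Regimen A: f = (1/2)^(72/31) ≈ 0.1999; Cmin,ss = (1877/162)·f/(1−f) ≈ 2.895 μg/mL.
Regimen B: f = (1/2)^(25/31) ≈ 0.5718; Cmin,ss = (1351/162)·f/(1−f) ≈ 11.136 μg/mL.
Difference ≈ 2.895 − 11.136 ≈ -8.241 μg/mL.

-8.2 μg/mL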